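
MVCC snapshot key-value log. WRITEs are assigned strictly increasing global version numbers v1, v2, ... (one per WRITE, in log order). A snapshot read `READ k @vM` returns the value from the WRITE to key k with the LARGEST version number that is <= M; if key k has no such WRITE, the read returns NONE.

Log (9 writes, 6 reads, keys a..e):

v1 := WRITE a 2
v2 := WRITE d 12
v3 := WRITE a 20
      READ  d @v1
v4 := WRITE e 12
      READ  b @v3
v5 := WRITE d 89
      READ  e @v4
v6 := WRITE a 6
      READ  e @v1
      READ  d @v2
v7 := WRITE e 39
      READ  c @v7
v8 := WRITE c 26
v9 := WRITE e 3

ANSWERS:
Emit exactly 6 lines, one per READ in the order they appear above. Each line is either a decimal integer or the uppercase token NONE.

Answer: NONE
NONE
12
NONE
12
NONE

Derivation:
v1: WRITE a=2  (a history now [(1, 2)])
v2: WRITE d=12  (d history now [(2, 12)])
v3: WRITE a=20  (a history now [(1, 2), (3, 20)])
READ d @v1: history=[(2, 12)] -> no version <= 1 -> NONE
v4: WRITE e=12  (e history now [(4, 12)])
READ b @v3: history=[] -> no version <= 3 -> NONE
v5: WRITE d=89  (d history now [(2, 12), (5, 89)])
READ e @v4: history=[(4, 12)] -> pick v4 -> 12
v6: WRITE a=6  (a history now [(1, 2), (3, 20), (6, 6)])
READ e @v1: history=[(4, 12)] -> no version <= 1 -> NONE
READ d @v2: history=[(2, 12), (5, 89)] -> pick v2 -> 12
v7: WRITE e=39  (e history now [(4, 12), (7, 39)])
READ c @v7: history=[] -> no version <= 7 -> NONE
v8: WRITE c=26  (c history now [(8, 26)])
v9: WRITE e=3  (e history now [(4, 12), (7, 39), (9, 3)])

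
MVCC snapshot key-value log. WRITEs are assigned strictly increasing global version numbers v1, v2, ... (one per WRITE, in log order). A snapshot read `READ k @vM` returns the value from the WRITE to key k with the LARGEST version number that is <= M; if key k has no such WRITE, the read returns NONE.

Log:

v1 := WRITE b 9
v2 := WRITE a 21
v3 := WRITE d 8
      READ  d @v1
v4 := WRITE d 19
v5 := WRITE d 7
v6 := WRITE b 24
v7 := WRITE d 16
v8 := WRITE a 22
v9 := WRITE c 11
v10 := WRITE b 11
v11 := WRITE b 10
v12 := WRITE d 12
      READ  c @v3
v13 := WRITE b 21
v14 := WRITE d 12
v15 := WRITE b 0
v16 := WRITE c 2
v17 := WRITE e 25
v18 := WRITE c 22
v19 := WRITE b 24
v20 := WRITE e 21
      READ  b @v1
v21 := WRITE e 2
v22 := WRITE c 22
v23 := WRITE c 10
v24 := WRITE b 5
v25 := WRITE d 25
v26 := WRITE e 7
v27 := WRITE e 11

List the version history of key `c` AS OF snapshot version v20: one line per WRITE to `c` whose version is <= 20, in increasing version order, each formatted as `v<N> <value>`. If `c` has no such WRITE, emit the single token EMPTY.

Scan writes for key=c with version <= 20:
  v1 WRITE b 9 -> skip
  v2 WRITE a 21 -> skip
  v3 WRITE d 8 -> skip
  v4 WRITE d 19 -> skip
  v5 WRITE d 7 -> skip
  v6 WRITE b 24 -> skip
  v7 WRITE d 16 -> skip
  v8 WRITE a 22 -> skip
  v9 WRITE c 11 -> keep
  v10 WRITE b 11 -> skip
  v11 WRITE b 10 -> skip
  v12 WRITE d 12 -> skip
  v13 WRITE b 21 -> skip
  v14 WRITE d 12 -> skip
  v15 WRITE b 0 -> skip
  v16 WRITE c 2 -> keep
  v17 WRITE e 25 -> skip
  v18 WRITE c 22 -> keep
  v19 WRITE b 24 -> skip
  v20 WRITE e 21 -> skip
  v21 WRITE e 2 -> skip
  v22 WRITE c 22 -> drop (> snap)
  v23 WRITE c 10 -> drop (> snap)
  v24 WRITE b 5 -> skip
  v25 WRITE d 25 -> skip
  v26 WRITE e 7 -> skip
  v27 WRITE e 11 -> skip
Collected: [(9, 11), (16, 2), (18, 22)]

Answer: v9 11
v16 2
v18 22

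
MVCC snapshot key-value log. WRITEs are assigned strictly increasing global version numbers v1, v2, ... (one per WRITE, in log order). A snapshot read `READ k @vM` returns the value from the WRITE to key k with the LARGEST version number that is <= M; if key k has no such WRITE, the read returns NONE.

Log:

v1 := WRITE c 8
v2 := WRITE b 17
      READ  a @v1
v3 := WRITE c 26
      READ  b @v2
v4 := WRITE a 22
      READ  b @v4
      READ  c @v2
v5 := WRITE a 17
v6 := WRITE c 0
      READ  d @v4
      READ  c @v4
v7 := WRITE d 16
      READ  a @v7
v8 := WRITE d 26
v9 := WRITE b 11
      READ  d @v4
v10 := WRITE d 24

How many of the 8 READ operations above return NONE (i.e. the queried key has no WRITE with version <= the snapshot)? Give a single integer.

v1: WRITE c=8  (c history now [(1, 8)])
v2: WRITE b=17  (b history now [(2, 17)])
READ a @v1: history=[] -> no version <= 1 -> NONE
v3: WRITE c=26  (c history now [(1, 8), (3, 26)])
READ b @v2: history=[(2, 17)] -> pick v2 -> 17
v4: WRITE a=22  (a history now [(4, 22)])
READ b @v4: history=[(2, 17)] -> pick v2 -> 17
READ c @v2: history=[(1, 8), (3, 26)] -> pick v1 -> 8
v5: WRITE a=17  (a history now [(4, 22), (5, 17)])
v6: WRITE c=0  (c history now [(1, 8), (3, 26), (6, 0)])
READ d @v4: history=[] -> no version <= 4 -> NONE
READ c @v4: history=[(1, 8), (3, 26), (6, 0)] -> pick v3 -> 26
v7: WRITE d=16  (d history now [(7, 16)])
READ a @v7: history=[(4, 22), (5, 17)] -> pick v5 -> 17
v8: WRITE d=26  (d history now [(7, 16), (8, 26)])
v9: WRITE b=11  (b history now [(2, 17), (9, 11)])
READ d @v4: history=[(7, 16), (8, 26)] -> no version <= 4 -> NONE
v10: WRITE d=24  (d history now [(7, 16), (8, 26), (10, 24)])
Read results in order: ['NONE', '17', '17', '8', 'NONE', '26', '17', 'NONE']
NONE count = 3

Answer: 3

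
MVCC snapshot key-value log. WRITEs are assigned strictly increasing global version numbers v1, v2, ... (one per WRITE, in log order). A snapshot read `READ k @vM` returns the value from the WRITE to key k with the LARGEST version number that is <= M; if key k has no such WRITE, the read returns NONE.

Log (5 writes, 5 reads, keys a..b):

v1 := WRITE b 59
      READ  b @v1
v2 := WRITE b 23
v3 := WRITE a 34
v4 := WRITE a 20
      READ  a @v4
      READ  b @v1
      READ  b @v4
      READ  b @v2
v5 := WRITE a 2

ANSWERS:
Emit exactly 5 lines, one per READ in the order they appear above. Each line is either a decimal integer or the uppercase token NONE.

v1: WRITE b=59  (b history now [(1, 59)])
READ b @v1: history=[(1, 59)] -> pick v1 -> 59
v2: WRITE b=23  (b history now [(1, 59), (2, 23)])
v3: WRITE a=34  (a history now [(3, 34)])
v4: WRITE a=20  (a history now [(3, 34), (4, 20)])
READ a @v4: history=[(3, 34), (4, 20)] -> pick v4 -> 20
READ b @v1: history=[(1, 59), (2, 23)] -> pick v1 -> 59
READ b @v4: history=[(1, 59), (2, 23)] -> pick v2 -> 23
READ b @v2: history=[(1, 59), (2, 23)] -> pick v2 -> 23
v5: WRITE a=2  (a history now [(3, 34), (4, 20), (5, 2)])

Answer: 59
20
59
23
23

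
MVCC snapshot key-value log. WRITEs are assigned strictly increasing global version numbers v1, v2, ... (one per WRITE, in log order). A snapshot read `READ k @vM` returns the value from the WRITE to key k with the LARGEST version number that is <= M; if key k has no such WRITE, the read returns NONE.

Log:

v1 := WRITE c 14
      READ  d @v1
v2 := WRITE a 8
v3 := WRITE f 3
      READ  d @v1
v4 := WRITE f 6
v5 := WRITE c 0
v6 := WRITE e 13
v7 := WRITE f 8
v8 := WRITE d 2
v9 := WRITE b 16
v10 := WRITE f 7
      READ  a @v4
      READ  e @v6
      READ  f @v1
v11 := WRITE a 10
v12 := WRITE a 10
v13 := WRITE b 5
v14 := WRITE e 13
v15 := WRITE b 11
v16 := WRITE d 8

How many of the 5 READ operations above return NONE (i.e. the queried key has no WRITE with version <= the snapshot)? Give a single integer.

Answer: 3

Derivation:
v1: WRITE c=14  (c history now [(1, 14)])
READ d @v1: history=[] -> no version <= 1 -> NONE
v2: WRITE a=8  (a history now [(2, 8)])
v3: WRITE f=3  (f history now [(3, 3)])
READ d @v1: history=[] -> no version <= 1 -> NONE
v4: WRITE f=6  (f history now [(3, 3), (4, 6)])
v5: WRITE c=0  (c history now [(1, 14), (5, 0)])
v6: WRITE e=13  (e history now [(6, 13)])
v7: WRITE f=8  (f history now [(3, 3), (4, 6), (7, 8)])
v8: WRITE d=2  (d history now [(8, 2)])
v9: WRITE b=16  (b history now [(9, 16)])
v10: WRITE f=7  (f history now [(3, 3), (4, 6), (7, 8), (10, 7)])
READ a @v4: history=[(2, 8)] -> pick v2 -> 8
READ e @v6: history=[(6, 13)] -> pick v6 -> 13
READ f @v1: history=[(3, 3), (4, 6), (7, 8), (10, 7)] -> no version <= 1 -> NONE
v11: WRITE a=10  (a history now [(2, 8), (11, 10)])
v12: WRITE a=10  (a history now [(2, 8), (11, 10), (12, 10)])
v13: WRITE b=5  (b history now [(9, 16), (13, 5)])
v14: WRITE e=13  (e history now [(6, 13), (14, 13)])
v15: WRITE b=11  (b history now [(9, 16), (13, 5), (15, 11)])
v16: WRITE d=8  (d history now [(8, 2), (16, 8)])
Read results in order: ['NONE', 'NONE', '8', '13', 'NONE']
NONE count = 3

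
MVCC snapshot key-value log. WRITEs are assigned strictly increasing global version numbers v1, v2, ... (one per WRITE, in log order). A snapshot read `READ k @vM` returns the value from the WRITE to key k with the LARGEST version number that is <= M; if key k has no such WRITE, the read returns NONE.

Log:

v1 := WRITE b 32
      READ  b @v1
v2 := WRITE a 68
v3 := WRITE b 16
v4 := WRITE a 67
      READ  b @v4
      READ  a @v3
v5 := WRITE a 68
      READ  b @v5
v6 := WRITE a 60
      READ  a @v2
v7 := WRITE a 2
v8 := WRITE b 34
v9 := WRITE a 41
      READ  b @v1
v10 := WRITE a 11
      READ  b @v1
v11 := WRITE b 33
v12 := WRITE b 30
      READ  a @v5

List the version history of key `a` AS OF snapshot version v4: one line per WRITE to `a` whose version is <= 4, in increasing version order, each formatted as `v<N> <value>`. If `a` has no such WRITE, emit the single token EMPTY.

Scan writes for key=a with version <= 4:
  v1 WRITE b 32 -> skip
  v2 WRITE a 68 -> keep
  v3 WRITE b 16 -> skip
  v4 WRITE a 67 -> keep
  v5 WRITE a 68 -> drop (> snap)
  v6 WRITE a 60 -> drop (> snap)
  v7 WRITE a 2 -> drop (> snap)
  v8 WRITE b 34 -> skip
  v9 WRITE a 41 -> drop (> snap)
  v10 WRITE a 11 -> drop (> snap)
  v11 WRITE b 33 -> skip
  v12 WRITE b 30 -> skip
Collected: [(2, 68), (4, 67)]

Answer: v2 68
v4 67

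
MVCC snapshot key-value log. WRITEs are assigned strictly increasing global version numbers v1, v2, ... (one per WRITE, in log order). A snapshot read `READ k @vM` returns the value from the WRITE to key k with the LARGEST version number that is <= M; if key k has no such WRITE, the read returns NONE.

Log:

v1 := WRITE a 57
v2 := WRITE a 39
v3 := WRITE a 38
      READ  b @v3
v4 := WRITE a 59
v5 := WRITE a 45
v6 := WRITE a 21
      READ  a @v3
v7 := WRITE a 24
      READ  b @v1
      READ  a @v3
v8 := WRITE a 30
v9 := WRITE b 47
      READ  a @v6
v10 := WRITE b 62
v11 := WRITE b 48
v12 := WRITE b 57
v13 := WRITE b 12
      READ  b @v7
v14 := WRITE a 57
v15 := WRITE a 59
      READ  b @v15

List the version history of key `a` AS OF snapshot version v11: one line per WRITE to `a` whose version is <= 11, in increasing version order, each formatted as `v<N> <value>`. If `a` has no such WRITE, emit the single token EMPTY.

Scan writes for key=a with version <= 11:
  v1 WRITE a 57 -> keep
  v2 WRITE a 39 -> keep
  v3 WRITE a 38 -> keep
  v4 WRITE a 59 -> keep
  v5 WRITE a 45 -> keep
  v6 WRITE a 21 -> keep
  v7 WRITE a 24 -> keep
  v8 WRITE a 30 -> keep
  v9 WRITE b 47 -> skip
  v10 WRITE b 62 -> skip
  v11 WRITE b 48 -> skip
  v12 WRITE b 57 -> skip
  v13 WRITE b 12 -> skip
  v14 WRITE a 57 -> drop (> snap)
  v15 WRITE a 59 -> drop (> snap)
Collected: [(1, 57), (2, 39), (3, 38), (4, 59), (5, 45), (6, 21), (7, 24), (8, 30)]

Answer: v1 57
v2 39
v3 38
v4 59
v5 45
v6 21
v7 24
v8 30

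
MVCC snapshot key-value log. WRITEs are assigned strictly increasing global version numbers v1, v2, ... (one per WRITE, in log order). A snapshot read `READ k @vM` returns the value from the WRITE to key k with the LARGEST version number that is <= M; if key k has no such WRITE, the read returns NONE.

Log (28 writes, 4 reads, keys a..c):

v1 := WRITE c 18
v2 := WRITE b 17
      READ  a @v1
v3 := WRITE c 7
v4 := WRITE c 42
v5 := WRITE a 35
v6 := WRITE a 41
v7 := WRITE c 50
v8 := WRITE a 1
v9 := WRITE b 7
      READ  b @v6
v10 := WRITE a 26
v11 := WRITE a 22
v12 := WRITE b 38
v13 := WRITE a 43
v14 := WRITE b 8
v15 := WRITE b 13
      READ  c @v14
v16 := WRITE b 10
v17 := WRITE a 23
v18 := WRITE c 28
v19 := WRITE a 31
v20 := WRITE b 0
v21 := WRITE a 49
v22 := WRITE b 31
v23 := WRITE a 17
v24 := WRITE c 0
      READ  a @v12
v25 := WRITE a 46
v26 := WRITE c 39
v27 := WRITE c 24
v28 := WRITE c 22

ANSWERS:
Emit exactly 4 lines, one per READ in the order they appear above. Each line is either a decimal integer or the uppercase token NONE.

Answer: NONE
17
50
22

Derivation:
v1: WRITE c=18  (c history now [(1, 18)])
v2: WRITE b=17  (b history now [(2, 17)])
READ a @v1: history=[] -> no version <= 1 -> NONE
v3: WRITE c=7  (c history now [(1, 18), (3, 7)])
v4: WRITE c=42  (c history now [(1, 18), (3, 7), (4, 42)])
v5: WRITE a=35  (a history now [(5, 35)])
v6: WRITE a=41  (a history now [(5, 35), (6, 41)])
v7: WRITE c=50  (c history now [(1, 18), (3, 7), (4, 42), (7, 50)])
v8: WRITE a=1  (a history now [(5, 35), (6, 41), (8, 1)])
v9: WRITE b=7  (b history now [(2, 17), (9, 7)])
READ b @v6: history=[(2, 17), (9, 7)] -> pick v2 -> 17
v10: WRITE a=26  (a history now [(5, 35), (6, 41), (8, 1), (10, 26)])
v11: WRITE a=22  (a history now [(5, 35), (6, 41), (8, 1), (10, 26), (11, 22)])
v12: WRITE b=38  (b history now [(2, 17), (9, 7), (12, 38)])
v13: WRITE a=43  (a history now [(5, 35), (6, 41), (8, 1), (10, 26), (11, 22), (13, 43)])
v14: WRITE b=8  (b history now [(2, 17), (9, 7), (12, 38), (14, 8)])
v15: WRITE b=13  (b history now [(2, 17), (9, 7), (12, 38), (14, 8), (15, 13)])
READ c @v14: history=[(1, 18), (3, 7), (4, 42), (7, 50)] -> pick v7 -> 50
v16: WRITE b=10  (b history now [(2, 17), (9, 7), (12, 38), (14, 8), (15, 13), (16, 10)])
v17: WRITE a=23  (a history now [(5, 35), (6, 41), (8, 1), (10, 26), (11, 22), (13, 43), (17, 23)])
v18: WRITE c=28  (c history now [(1, 18), (3, 7), (4, 42), (7, 50), (18, 28)])
v19: WRITE a=31  (a history now [(5, 35), (6, 41), (8, 1), (10, 26), (11, 22), (13, 43), (17, 23), (19, 31)])
v20: WRITE b=0  (b history now [(2, 17), (9, 7), (12, 38), (14, 8), (15, 13), (16, 10), (20, 0)])
v21: WRITE a=49  (a history now [(5, 35), (6, 41), (8, 1), (10, 26), (11, 22), (13, 43), (17, 23), (19, 31), (21, 49)])
v22: WRITE b=31  (b history now [(2, 17), (9, 7), (12, 38), (14, 8), (15, 13), (16, 10), (20, 0), (22, 31)])
v23: WRITE a=17  (a history now [(5, 35), (6, 41), (8, 1), (10, 26), (11, 22), (13, 43), (17, 23), (19, 31), (21, 49), (23, 17)])
v24: WRITE c=0  (c history now [(1, 18), (3, 7), (4, 42), (7, 50), (18, 28), (24, 0)])
READ a @v12: history=[(5, 35), (6, 41), (8, 1), (10, 26), (11, 22), (13, 43), (17, 23), (19, 31), (21, 49), (23, 17)] -> pick v11 -> 22
v25: WRITE a=46  (a history now [(5, 35), (6, 41), (8, 1), (10, 26), (11, 22), (13, 43), (17, 23), (19, 31), (21, 49), (23, 17), (25, 46)])
v26: WRITE c=39  (c history now [(1, 18), (3, 7), (4, 42), (7, 50), (18, 28), (24, 0), (26, 39)])
v27: WRITE c=24  (c history now [(1, 18), (3, 7), (4, 42), (7, 50), (18, 28), (24, 0), (26, 39), (27, 24)])
v28: WRITE c=22  (c history now [(1, 18), (3, 7), (4, 42), (7, 50), (18, 28), (24, 0), (26, 39), (27, 24), (28, 22)])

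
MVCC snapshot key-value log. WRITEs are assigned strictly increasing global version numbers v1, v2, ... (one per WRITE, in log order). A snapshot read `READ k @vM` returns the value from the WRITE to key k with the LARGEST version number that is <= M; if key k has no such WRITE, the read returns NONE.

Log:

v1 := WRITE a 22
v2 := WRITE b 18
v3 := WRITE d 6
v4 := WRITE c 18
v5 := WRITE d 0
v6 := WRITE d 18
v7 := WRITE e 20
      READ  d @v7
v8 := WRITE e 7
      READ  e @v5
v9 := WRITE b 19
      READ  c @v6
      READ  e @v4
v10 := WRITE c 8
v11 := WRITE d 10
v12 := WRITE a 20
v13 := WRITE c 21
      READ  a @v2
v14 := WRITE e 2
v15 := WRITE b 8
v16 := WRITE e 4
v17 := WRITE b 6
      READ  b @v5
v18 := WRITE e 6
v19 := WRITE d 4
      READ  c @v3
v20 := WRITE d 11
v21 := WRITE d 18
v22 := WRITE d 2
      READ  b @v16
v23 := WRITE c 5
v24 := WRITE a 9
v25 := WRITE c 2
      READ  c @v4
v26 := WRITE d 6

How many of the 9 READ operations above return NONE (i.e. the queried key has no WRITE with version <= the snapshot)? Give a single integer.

v1: WRITE a=22  (a history now [(1, 22)])
v2: WRITE b=18  (b history now [(2, 18)])
v3: WRITE d=6  (d history now [(3, 6)])
v4: WRITE c=18  (c history now [(4, 18)])
v5: WRITE d=0  (d history now [(3, 6), (5, 0)])
v6: WRITE d=18  (d history now [(3, 6), (5, 0), (6, 18)])
v7: WRITE e=20  (e history now [(7, 20)])
READ d @v7: history=[(3, 6), (5, 0), (6, 18)] -> pick v6 -> 18
v8: WRITE e=7  (e history now [(7, 20), (8, 7)])
READ e @v5: history=[(7, 20), (8, 7)] -> no version <= 5 -> NONE
v9: WRITE b=19  (b history now [(2, 18), (9, 19)])
READ c @v6: history=[(4, 18)] -> pick v4 -> 18
READ e @v4: history=[(7, 20), (8, 7)] -> no version <= 4 -> NONE
v10: WRITE c=8  (c history now [(4, 18), (10, 8)])
v11: WRITE d=10  (d history now [(3, 6), (5, 0), (6, 18), (11, 10)])
v12: WRITE a=20  (a history now [(1, 22), (12, 20)])
v13: WRITE c=21  (c history now [(4, 18), (10, 8), (13, 21)])
READ a @v2: history=[(1, 22), (12, 20)] -> pick v1 -> 22
v14: WRITE e=2  (e history now [(7, 20), (8, 7), (14, 2)])
v15: WRITE b=8  (b history now [(2, 18), (9, 19), (15, 8)])
v16: WRITE e=4  (e history now [(7, 20), (8, 7), (14, 2), (16, 4)])
v17: WRITE b=6  (b history now [(2, 18), (9, 19), (15, 8), (17, 6)])
READ b @v5: history=[(2, 18), (9, 19), (15, 8), (17, 6)] -> pick v2 -> 18
v18: WRITE e=6  (e history now [(7, 20), (8, 7), (14, 2), (16, 4), (18, 6)])
v19: WRITE d=4  (d history now [(3, 6), (5, 0), (6, 18), (11, 10), (19, 4)])
READ c @v3: history=[(4, 18), (10, 8), (13, 21)] -> no version <= 3 -> NONE
v20: WRITE d=11  (d history now [(3, 6), (5, 0), (6, 18), (11, 10), (19, 4), (20, 11)])
v21: WRITE d=18  (d history now [(3, 6), (5, 0), (6, 18), (11, 10), (19, 4), (20, 11), (21, 18)])
v22: WRITE d=2  (d history now [(3, 6), (5, 0), (6, 18), (11, 10), (19, 4), (20, 11), (21, 18), (22, 2)])
READ b @v16: history=[(2, 18), (9, 19), (15, 8), (17, 6)] -> pick v15 -> 8
v23: WRITE c=5  (c history now [(4, 18), (10, 8), (13, 21), (23, 5)])
v24: WRITE a=9  (a history now [(1, 22), (12, 20), (24, 9)])
v25: WRITE c=2  (c history now [(4, 18), (10, 8), (13, 21), (23, 5), (25, 2)])
READ c @v4: history=[(4, 18), (10, 8), (13, 21), (23, 5), (25, 2)] -> pick v4 -> 18
v26: WRITE d=6  (d history now [(3, 6), (5, 0), (6, 18), (11, 10), (19, 4), (20, 11), (21, 18), (22, 2), (26, 6)])
Read results in order: ['18', 'NONE', '18', 'NONE', '22', '18', 'NONE', '8', '18']
NONE count = 3

Answer: 3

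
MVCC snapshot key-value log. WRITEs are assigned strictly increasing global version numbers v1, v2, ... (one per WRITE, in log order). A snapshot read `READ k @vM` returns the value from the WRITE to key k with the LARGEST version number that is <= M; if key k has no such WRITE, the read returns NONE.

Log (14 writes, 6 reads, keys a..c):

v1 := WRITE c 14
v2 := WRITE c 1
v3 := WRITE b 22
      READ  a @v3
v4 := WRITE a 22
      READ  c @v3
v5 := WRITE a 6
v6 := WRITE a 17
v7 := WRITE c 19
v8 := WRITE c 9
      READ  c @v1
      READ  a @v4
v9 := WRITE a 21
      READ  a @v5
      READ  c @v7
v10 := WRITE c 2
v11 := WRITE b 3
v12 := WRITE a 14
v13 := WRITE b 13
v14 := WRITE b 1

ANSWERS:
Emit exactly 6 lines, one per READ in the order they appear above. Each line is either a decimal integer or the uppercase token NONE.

Answer: NONE
1
14
22
6
19

Derivation:
v1: WRITE c=14  (c history now [(1, 14)])
v2: WRITE c=1  (c history now [(1, 14), (2, 1)])
v3: WRITE b=22  (b history now [(3, 22)])
READ a @v3: history=[] -> no version <= 3 -> NONE
v4: WRITE a=22  (a history now [(4, 22)])
READ c @v3: history=[(1, 14), (2, 1)] -> pick v2 -> 1
v5: WRITE a=6  (a history now [(4, 22), (5, 6)])
v6: WRITE a=17  (a history now [(4, 22), (5, 6), (6, 17)])
v7: WRITE c=19  (c history now [(1, 14), (2, 1), (7, 19)])
v8: WRITE c=9  (c history now [(1, 14), (2, 1), (7, 19), (8, 9)])
READ c @v1: history=[(1, 14), (2, 1), (7, 19), (8, 9)] -> pick v1 -> 14
READ a @v4: history=[(4, 22), (5, 6), (6, 17)] -> pick v4 -> 22
v9: WRITE a=21  (a history now [(4, 22), (5, 6), (6, 17), (9, 21)])
READ a @v5: history=[(4, 22), (5, 6), (6, 17), (9, 21)] -> pick v5 -> 6
READ c @v7: history=[(1, 14), (2, 1), (7, 19), (8, 9)] -> pick v7 -> 19
v10: WRITE c=2  (c history now [(1, 14), (2, 1), (7, 19), (8, 9), (10, 2)])
v11: WRITE b=3  (b history now [(3, 22), (11, 3)])
v12: WRITE a=14  (a history now [(4, 22), (5, 6), (6, 17), (9, 21), (12, 14)])
v13: WRITE b=13  (b history now [(3, 22), (11, 3), (13, 13)])
v14: WRITE b=1  (b history now [(3, 22), (11, 3), (13, 13), (14, 1)])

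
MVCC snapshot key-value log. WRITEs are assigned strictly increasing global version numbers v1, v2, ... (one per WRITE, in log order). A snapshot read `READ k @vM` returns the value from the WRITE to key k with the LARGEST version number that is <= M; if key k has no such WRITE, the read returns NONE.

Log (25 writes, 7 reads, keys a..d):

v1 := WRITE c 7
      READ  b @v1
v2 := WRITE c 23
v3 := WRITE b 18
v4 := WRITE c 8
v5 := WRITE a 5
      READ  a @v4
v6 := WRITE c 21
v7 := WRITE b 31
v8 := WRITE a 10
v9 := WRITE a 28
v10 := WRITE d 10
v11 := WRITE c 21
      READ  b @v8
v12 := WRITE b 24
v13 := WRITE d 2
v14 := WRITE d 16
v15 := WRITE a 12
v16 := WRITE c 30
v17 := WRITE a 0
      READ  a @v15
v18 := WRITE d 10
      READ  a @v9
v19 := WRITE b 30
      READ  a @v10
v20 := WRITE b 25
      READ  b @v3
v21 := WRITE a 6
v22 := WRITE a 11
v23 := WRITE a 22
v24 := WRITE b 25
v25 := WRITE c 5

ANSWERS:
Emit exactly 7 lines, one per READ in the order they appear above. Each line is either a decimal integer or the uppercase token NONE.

v1: WRITE c=7  (c history now [(1, 7)])
READ b @v1: history=[] -> no version <= 1 -> NONE
v2: WRITE c=23  (c history now [(1, 7), (2, 23)])
v3: WRITE b=18  (b history now [(3, 18)])
v4: WRITE c=8  (c history now [(1, 7), (2, 23), (4, 8)])
v5: WRITE a=5  (a history now [(5, 5)])
READ a @v4: history=[(5, 5)] -> no version <= 4 -> NONE
v6: WRITE c=21  (c history now [(1, 7), (2, 23), (4, 8), (6, 21)])
v7: WRITE b=31  (b history now [(3, 18), (7, 31)])
v8: WRITE a=10  (a history now [(5, 5), (8, 10)])
v9: WRITE a=28  (a history now [(5, 5), (8, 10), (9, 28)])
v10: WRITE d=10  (d history now [(10, 10)])
v11: WRITE c=21  (c history now [(1, 7), (2, 23), (4, 8), (6, 21), (11, 21)])
READ b @v8: history=[(3, 18), (7, 31)] -> pick v7 -> 31
v12: WRITE b=24  (b history now [(3, 18), (7, 31), (12, 24)])
v13: WRITE d=2  (d history now [(10, 10), (13, 2)])
v14: WRITE d=16  (d history now [(10, 10), (13, 2), (14, 16)])
v15: WRITE a=12  (a history now [(5, 5), (8, 10), (9, 28), (15, 12)])
v16: WRITE c=30  (c history now [(1, 7), (2, 23), (4, 8), (6, 21), (11, 21), (16, 30)])
v17: WRITE a=0  (a history now [(5, 5), (8, 10), (9, 28), (15, 12), (17, 0)])
READ a @v15: history=[(5, 5), (8, 10), (9, 28), (15, 12), (17, 0)] -> pick v15 -> 12
v18: WRITE d=10  (d history now [(10, 10), (13, 2), (14, 16), (18, 10)])
READ a @v9: history=[(5, 5), (8, 10), (9, 28), (15, 12), (17, 0)] -> pick v9 -> 28
v19: WRITE b=30  (b history now [(3, 18), (7, 31), (12, 24), (19, 30)])
READ a @v10: history=[(5, 5), (8, 10), (9, 28), (15, 12), (17, 0)] -> pick v9 -> 28
v20: WRITE b=25  (b history now [(3, 18), (7, 31), (12, 24), (19, 30), (20, 25)])
READ b @v3: history=[(3, 18), (7, 31), (12, 24), (19, 30), (20, 25)] -> pick v3 -> 18
v21: WRITE a=6  (a history now [(5, 5), (8, 10), (9, 28), (15, 12), (17, 0), (21, 6)])
v22: WRITE a=11  (a history now [(5, 5), (8, 10), (9, 28), (15, 12), (17, 0), (21, 6), (22, 11)])
v23: WRITE a=22  (a history now [(5, 5), (8, 10), (9, 28), (15, 12), (17, 0), (21, 6), (22, 11), (23, 22)])
v24: WRITE b=25  (b history now [(3, 18), (7, 31), (12, 24), (19, 30), (20, 25), (24, 25)])
v25: WRITE c=5  (c history now [(1, 7), (2, 23), (4, 8), (6, 21), (11, 21), (16, 30), (25, 5)])

Answer: NONE
NONE
31
12
28
28
18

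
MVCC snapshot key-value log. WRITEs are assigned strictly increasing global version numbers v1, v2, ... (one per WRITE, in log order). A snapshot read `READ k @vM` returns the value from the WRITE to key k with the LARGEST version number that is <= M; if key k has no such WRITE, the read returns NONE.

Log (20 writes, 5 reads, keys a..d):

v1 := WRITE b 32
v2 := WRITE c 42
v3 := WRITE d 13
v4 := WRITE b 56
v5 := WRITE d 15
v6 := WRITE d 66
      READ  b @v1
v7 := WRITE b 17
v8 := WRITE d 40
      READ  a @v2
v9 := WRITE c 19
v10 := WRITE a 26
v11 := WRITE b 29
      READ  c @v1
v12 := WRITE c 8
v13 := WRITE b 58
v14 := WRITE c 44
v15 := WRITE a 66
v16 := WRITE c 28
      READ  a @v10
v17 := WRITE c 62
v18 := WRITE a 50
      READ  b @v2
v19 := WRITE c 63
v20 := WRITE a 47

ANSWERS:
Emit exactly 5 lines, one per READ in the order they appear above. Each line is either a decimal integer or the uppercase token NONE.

v1: WRITE b=32  (b history now [(1, 32)])
v2: WRITE c=42  (c history now [(2, 42)])
v3: WRITE d=13  (d history now [(3, 13)])
v4: WRITE b=56  (b history now [(1, 32), (4, 56)])
v5: WRITE d=15  (d history now [(3, 13), (5, 15)])
v6: WRITE d=66  (d history now [(3, 13), (5, 15), (6, 66)])
READ b @v1: history=[(1, 32), (4, 56)] -> pick v1 -> 32
v7: WRITE b=17  (b history now [(1, 32), (4, 56), (7, 17)])
v8: WRITE d=40  (d history now [(3, 13), (5, 15), (6, 66), (8, 40)])
READ a @v2: history=[] -> no version <= 2 -> NONE
v9: WRITE c=19  (c history now [(2, 42), (9, 19)])
v10: WRITE a=26  (a history now [(10, 26)])
v11: WRITE b=29  (b history now [(1, 32), (4, 56), (7, 17), (11, 29)])
READ c @v1: history=[(2, 42), (9, 19)] -> no version <= 1 -> NONE
v12: WRITE c=8  (c history now [(2, 42), (9, 19), (12, 8)])
v13: WRITE b=58  (b history now [(1, 32), (4, 56), (7, 17), (11, 29), (13, 58)])
v14: WRITE c=44  (c history now [(2, 42), (9, 19), (12, 8), (14, 44)])
v15: WRITE a=66  (a history now [(10, 26), (15, 66)])
v16: WRITE c=28  (c history now [(2, 42), (9, 19), (12, 8), (14, 44), (16, 28)])
READ a @v10: history=[(10, 26), (15, 66)] -> pick v10 -> 26
v17: WRITE c=62  (c history now [(2, 42), (9, 19), (12, 8), (14, 44), (16, 28), (17, 62)])
v18: WRITE a=50  (a history now [(10, 26), (15, 66), (18, 50)])
READ b @v2: history=[(1, 32), (4, 56), (7, 17), (11, 29), (13, 58)] -> pick v1 -> 32
v19: WRITE c=63  (c history now [(2, 42), (9, 19), (12, 8), (14, 44), (16, 28), (17, 62), (19, 63)])
v20: WRITE a=47  (a history now [(10, 26), (15, 66), (18, 50), (20, 47)])

Answer: 32
NONE
NONE
26
32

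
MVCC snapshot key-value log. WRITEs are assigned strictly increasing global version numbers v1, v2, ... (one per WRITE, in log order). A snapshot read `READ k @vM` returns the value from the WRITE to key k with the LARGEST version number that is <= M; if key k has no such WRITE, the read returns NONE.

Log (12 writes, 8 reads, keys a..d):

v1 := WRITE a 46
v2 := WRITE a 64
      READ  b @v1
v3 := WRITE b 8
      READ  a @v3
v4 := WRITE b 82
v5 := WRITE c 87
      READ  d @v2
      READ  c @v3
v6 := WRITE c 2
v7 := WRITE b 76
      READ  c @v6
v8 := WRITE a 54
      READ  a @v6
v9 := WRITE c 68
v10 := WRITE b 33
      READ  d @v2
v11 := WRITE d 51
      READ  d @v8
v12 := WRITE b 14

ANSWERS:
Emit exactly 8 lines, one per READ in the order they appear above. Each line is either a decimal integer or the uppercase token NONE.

v1: WRITE a=46  (a history now [(1, 46)])
v2: WRITE a=64  (a history now [(1, 46), (2, 64)])
READ b @v1: history=[] -> no version <= 1 -> NONE
v3: WRITE b=8  (b history now [(3, 8)])
READ a @v3: history=[(1, 46), (2, 64)] -> pick v2 -> 64
v4: WRITE b=82  (b history now [(3, 8), (4, 82)])
v5: WRITE c=87  (c history now [(5, 87)])
READ d @v2: history=[] -> no version <= 2 -> NONE
READ c @v3: history=[(5, 87)] -> no version <= 3 -> NONE
v6: WRITE c=2  (c history now [(5, 87), (6, 2)])
v7: WRITE b=76  (b history now [(3, 8), (4, 82), (7, 76)])
READ c @v6: history=[(5, 87), (6, 2)] -> pick v6 -> 2
v8: WRITE a=54  (a history now [(1, 46), (2, 64), (8, 54)])
READ a @v6: history=[(1, 46), (2, 64), (8, 54)] -> pick v2 -> 64
v9: WRITE c=68  (c history now [(5, 87), (6, 2), (9, 68)])
v10: WRITE b=33  (b history now [(3, 8), (4, 82), (7, 76), (10, 33)])
READ d @v2: history=[] -> no version <= 2 -> NONE
v11: WRITE d=51  (d history now [(11, 51)])
READ d @v8: history=[(11, 51)] -> no version <= 8 -> NONE
v12: WRITE b=14  (b history now [(3, 8), (4, 82), (7, 76), (10, 33), (12, 14)])

Answer: NONE
64
NONE
NONE
2
64
NONE
NONE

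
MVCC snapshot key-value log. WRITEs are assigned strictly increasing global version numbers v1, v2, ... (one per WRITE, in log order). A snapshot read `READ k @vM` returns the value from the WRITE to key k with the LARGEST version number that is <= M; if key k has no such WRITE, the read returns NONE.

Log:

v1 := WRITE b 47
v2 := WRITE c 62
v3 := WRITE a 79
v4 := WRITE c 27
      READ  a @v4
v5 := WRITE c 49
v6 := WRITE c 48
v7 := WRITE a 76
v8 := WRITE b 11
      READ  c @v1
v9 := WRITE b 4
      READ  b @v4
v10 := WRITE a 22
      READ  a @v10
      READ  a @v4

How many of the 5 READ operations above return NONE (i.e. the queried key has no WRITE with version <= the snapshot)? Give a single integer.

v1: WRITE b=47  (b history now [(1, 47)])
v2: WRITE c=62  (c history now [(2, 62)])
v3: WRITE a=79  (a history now [(3, 79)])
v4: WRITE c=27  (c history now [(2, 62), (4, 27)])
READ a @v4: history=[(3, 79)] -> pick v3 -> 79
v5: WRITE c=49  (c history now [(2, 62), (4, 27), (5, 49)])
v6: WRITE c=48  (c history now [(2, 62), (4, 27), (5, 49), (6, 48)])
v7: WRITE a=76  (a history now [(3, 79), (7, 76)])
v8: WRITE b=11  (b history now [(1, 47), (8, 11)])
READ c @v1: history=[(2, 62), (4, 27), (5, 49), (6, 48)] -> no version <= 1 -> NONE
v9: WRITE b=4  (b history now [(1, 47), (8, 11), (9, 4)])
READ b @v4: history=[(1, 47), (8, 11), (9, 4)] -> pick v1 -> 47
v10: WRITE a=22  (a history now [(3, 79), (7, 76), (10, 22)])
READ a @v10: history=[(3, 79), (7, 76), (10, 22)] -> pick v10 -> 22
READ a @v4: history=[(3, 79), (7, 76), (10, 22)] -> pick v3 -> 79
Read results in order: ['79', 'NONE', '47', '22', '79']
NONE count = 1

Answer: 1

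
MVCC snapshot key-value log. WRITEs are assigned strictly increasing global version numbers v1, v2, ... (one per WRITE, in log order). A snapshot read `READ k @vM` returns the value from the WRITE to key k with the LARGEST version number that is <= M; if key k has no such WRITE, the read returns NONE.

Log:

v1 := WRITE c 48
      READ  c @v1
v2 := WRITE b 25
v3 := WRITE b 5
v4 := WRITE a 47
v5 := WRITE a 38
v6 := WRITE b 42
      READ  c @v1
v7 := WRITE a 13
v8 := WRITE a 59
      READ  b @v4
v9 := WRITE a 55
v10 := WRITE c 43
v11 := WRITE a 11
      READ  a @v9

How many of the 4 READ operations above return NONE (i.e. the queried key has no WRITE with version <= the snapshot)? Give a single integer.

Answer: 0

Derivation:
v1: WRITE c=48  (c history now [(1, 48)])
READ c @v1: history=[(1, 48)] -> pick v1 -> 48
v2: WRITE b=25  (b history now [(2, 25)])
v3: WRITE b=5  (b history now [(2, 25), (3, 5)])
v4: WRITE a=47  (a history now [(4, 47)])
v5: WRITE a=38  (a history now [(4, 47), (5, 38)])
v6: WRITE b=42  (b history now [(2, 25), (3, 5), (6, 42)])
READ c @v1: history=[(1, 48)] -> pick v1 -> 48
v7: WRITE a=13  (a history now [(4, 47), (5, 38), (7, 13)])
v8: WRITE a=59  (a history now [(4, 47), (5, 38), (7, 13), (8, 59)])
READ b @v4: history=[(2, 25), (3, 5), (6, 42)] -> pick v3 -> 5
v9: WRITE a=55  (a history now [(4, 47), (5, 38), (7, 13), (8, 59), (9, 55)])
v10: WRITE c=43  (c history now [(1, 48), (10, 43)])
v11: WRITE a=11  (a history now [(4, 47), (5, 38), (7, 13), (8, 59), (9, 55), (11, 11)])
READ a @v9: history=[(4, 47), (5, 38), (7, 13), (8, 59), (9, 55), (11, 11)] -> pick v9 -> 55
Read results in order: ['48', '48', '5', '55']
NONE count = 0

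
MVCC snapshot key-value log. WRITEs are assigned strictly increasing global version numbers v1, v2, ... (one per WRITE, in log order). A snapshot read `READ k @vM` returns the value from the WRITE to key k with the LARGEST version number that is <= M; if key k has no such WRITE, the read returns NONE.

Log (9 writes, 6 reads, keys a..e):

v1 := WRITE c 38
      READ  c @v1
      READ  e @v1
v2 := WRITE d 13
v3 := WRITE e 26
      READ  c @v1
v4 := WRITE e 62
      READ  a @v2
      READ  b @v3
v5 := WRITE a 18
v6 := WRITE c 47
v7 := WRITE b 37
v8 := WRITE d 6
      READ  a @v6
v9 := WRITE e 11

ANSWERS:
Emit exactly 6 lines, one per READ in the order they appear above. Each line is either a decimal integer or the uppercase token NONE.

Answer: 38
NONE
38
NONE
NONE
18

Derivation:
v1: WRITE c=38  (c history now [(1, 38)])
READ c @v1: history=[(1, 38)] -> pick v1 -> 38
READ e @v1: history=[] -> no version <= 1 -> NONE
v2: WRITE d=13  (d history now [(2, 13)])
v3: WRITE e=26  (e history now [(3, 26)])
READ c @v1: history=[(1, 38)] -> pick v1 -> 38
v4: WRITE e=62  (e history now [(3, 26), (4, 62)])
READ a @v2: history=[] -> no version <= 2 -> NONE
READ b @v3: history=[] -> no version <= 3 -> NONE
v5: WRITE a=18  (a history now [(5, 18)])
v6: WRITE c=47  (c history now [(1, 38), (6, 47)])
v7: WRITE b=37  (b history now [(7, 37)])
v8: WRITE d=6  (d history now [(2, 13), (8, 6)])
READ a @v6: history=[(5, 18)] -> pick v5 -> 18
v9: WRITE e=11  (e history now [(3, 26), (4, 62), (9, 11)])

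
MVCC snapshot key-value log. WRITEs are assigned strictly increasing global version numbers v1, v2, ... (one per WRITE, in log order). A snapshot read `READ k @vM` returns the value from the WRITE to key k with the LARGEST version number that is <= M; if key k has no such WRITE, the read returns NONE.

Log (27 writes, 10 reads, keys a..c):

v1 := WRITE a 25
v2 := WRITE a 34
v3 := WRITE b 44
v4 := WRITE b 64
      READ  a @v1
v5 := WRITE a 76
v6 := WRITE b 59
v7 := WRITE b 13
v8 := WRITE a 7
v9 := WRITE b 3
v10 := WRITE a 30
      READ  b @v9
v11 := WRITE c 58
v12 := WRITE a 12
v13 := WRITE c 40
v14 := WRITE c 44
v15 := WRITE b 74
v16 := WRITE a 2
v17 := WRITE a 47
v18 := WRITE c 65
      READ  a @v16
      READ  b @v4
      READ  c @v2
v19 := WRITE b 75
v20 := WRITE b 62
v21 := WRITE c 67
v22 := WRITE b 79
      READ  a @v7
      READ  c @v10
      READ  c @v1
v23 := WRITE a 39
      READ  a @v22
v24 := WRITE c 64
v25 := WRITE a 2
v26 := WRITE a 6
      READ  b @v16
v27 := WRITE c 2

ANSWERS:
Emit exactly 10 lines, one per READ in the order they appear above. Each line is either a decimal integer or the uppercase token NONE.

v1: WRITE a=25  (a history now [(1, 25)])
v2: WRITE a=34  (a history now [(1, 25), (2, 34)])
v3: WRITE b=44  (b history now [(3, 44)])
v4: WRITE b=64  (b history now [(3, 44), (4, 64)])
READ a @v1: history=[(1, 25), (2, 34)] -> pick v1 -> 25
v5: WRITE a=76  (a history now [(1, 25), (2, 34), (5, 76)])
v6: WRITE b=59  (b history now [(3, 44), (4, 64), (6, 59)])
v7: WRITE b=13  (b history now [(3, 44), (4, 64), (6, 59), (7, 13)])
v8: WRITE a=7  (a history now [(1, 25), (2, 34), (5, 76), (8, 7)])
v9: WRITE b=3  (b history now [(3, 44), (4, 64), (6, 59), (7, 13), (9, 3)])
v10: WRITE a=30  (a history now [(1, 25), (2, 34), (5, 76), (8, 7), (10, 30)])
READ b @v9: history=[(3, 44), (4, 64), (6, 59), (7, 13), (9, 3)] -> pick v9 -> 3
v11: WRITE c=58  (c history now [(11, 58)])
v12: WRITE a=12  (a history now [(1, 25), (2, 34), (5, 76), (8, 7), (10, 30), (12, 12)])
v13: WRITE c=40  (c history now [(11, 58), (13, 40)])
v14: WRITE c=44  (c history now [(11, 58), (13, 40), (14, 44)])
v15: WRITE b=74  (b history now [(3, 44), (4, 64), (6, 59), (7, 13), (9, 3), (15, 74)])
v16: WRITE a=2  (a history now [(1, 25), (2, 34), (5, 76), (8, 7), (10, 30), (12, 12), (16, 2)])
v17: WRITE a=47  (a history now [(1, 25), (2, 34), (5, 76), (8, 7), (10, 30), (12, 12), (16, 2), (17, 47)])
v18: WRITE c=65  (c history now [(11, 58), (13, 40), (14, 44), (18, 65)])
READ a @v16: history=[(1, 25), (2, 34), (5, 76), (8, 7), (10, 30), (12, 12), (16, 2), (17, 47)] -> pick v16 -> 2
READ b @v4: history=[(3, 44), (4, 64), (6, 59), (7, 13), (9, 3), (15, 74)] -> pick v4 -> 64
READ c @v2: history=[(11, 58), (13, 40), (14, 44), (18, 65)] -> no version <= 2 -> NONE
v19: WRITE b=75  (b history now [(3, 44), (4, 64), (6, 59), (7, 13), (9, 3), (15, 74), (19, 75)])
v20: WRITE b=62  (b history now [(3, 44), (4, 64), (6, 59), (7, 13), (9, 3), (15, 74), (19, 75), (20, 62)])
v21: WRITE c=67  (c history now [(11, 58), (13, 40), (14, 44), (18, 65), (21, 67)])
v22: WRITE b=79  (b history now [(3, 44), (4, 64), (6, 59), (7, 13), (9, 3), (15, 74), (19, 75), (20, 62), (22, 79)])
READ a @v7: history=[(1, 25), (2, 34), (5, 76), (8, 7), (10, 30), (12, 12), (16, 2), (17, 47)] -> pick v5 -> 76
READ c @v10: history=[(11, 58), (13, 40), (14, 44), (18, 65), (21, 67)] -> no version <= 10 -> NONE
READ c @v1: history=[(11, 58), (13, 40), (14, 44), (18, 65), (21, 67)] -> no version <= 1 -> NONE
v23: WRITE a=39  (a history now [(1, 25), (2, 34), (5, 76), (8, 7), (10, 30), (12, 12), (16, 2), (17, 47), (23, 39)])
READ a @v22: history=[(1, 25), (2, 34), (5, 76), (8, 7), (10, 30), (12, 12), (16, 2), (17, 47), (23, 39)] -> pick v17 -> 47
v24: WRITE c=64  (c history now [(11, 58), (13, 40), (14, 44), (18, 65), (21, 67), (24, 64)])
v25: WRITE a=2  (a history now [(1, 25), (2, 34), (5, 76), (8, 7), (10, 30), (12, 12), (16, 2), (17, 47), (23, 39), (25, 2)])
v26: WRITE a=6  (a history now [(1, 25), (2, 34), (5, 76), (8, 7), (10, 30), (12, 12), (16, 2), (17, 47), (23, 39), (25, 2), (26, 6)])
READ b @v16: history=[(3, 44), (4, 64), (6, 59), (7, 13), (9, 3), (15, 74), (19, 75), (20, 62), (22, 79)] -> pick v15 -> 74
v27: WRITE c=2  (c history now [(11, 58), (13, 40), (14, 44), (18, 65), (21, 67), (24, 64), (27, 2)])

Answer: 25
3
2
64
NONE
76
NONE
NONE
47
74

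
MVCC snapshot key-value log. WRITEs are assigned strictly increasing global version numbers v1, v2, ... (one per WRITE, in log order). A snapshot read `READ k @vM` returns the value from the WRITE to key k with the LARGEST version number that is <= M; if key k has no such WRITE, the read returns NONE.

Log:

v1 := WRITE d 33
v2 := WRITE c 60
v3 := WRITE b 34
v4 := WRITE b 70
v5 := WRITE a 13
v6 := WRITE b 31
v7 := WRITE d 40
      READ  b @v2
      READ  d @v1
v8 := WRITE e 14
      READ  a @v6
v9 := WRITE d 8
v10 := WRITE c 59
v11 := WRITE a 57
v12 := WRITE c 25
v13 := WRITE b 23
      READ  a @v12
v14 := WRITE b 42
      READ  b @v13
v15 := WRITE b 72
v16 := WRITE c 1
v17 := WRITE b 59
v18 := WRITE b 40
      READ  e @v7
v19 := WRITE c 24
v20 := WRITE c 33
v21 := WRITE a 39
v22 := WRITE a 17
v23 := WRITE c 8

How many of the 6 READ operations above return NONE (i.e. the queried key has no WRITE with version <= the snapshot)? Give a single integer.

Answer: 2

Derivation:
v1: WRITE d=33  (d history now [(1, 33)])
v2: WRITE c=60  (c history now [(2, 60)])
v3: WRITE b=34  (b history now [(3, 34)])
v4: WRITE b=70  (b history now [(3, 34), (4, 70)])
v5: WRITE a=13  (a history now [(5, 13)])
v6: WRITE b=31  (b history now [(3, 34), (4, 70), (6, 31)])
v7: WRITE d=40  (d history now [(1, 33), (7, 40)])
READ b @v2: history=[(3, 34), (4, 70), (6, 31)] -> no version <= 2 -> NONE
READ d @v1: history=[(1, 33), (7, 40)] -> pick v1 -> 33
v8: WRITE e=14  (e history now [(8, 14)])
READ a @v6: history=[(5, 13)] -> pick v5 -> 13
v9: WRITE d=8  (d history now [(1, 33), (7, 40), (9, 8)])
v10: WRITE c=59  (c history now [(2, 60), (10, 59)])
v11: WRITE a=57  (a history now [(5, 13), (11, 57)])
v12: WRITE c=25  (c history now [(2, 60), (10, 59), (12, 25)])
v13: WRITE b=23  (b history now [(3, 34), (4, 70), (6, 31), (13, 23)])
READ a @v12: history=[(5, 13), (11, 57)] -> pick v11 -> 57
v14: WRITE b=42  (b history now [(3, 34), (4, 70), (6, 31), (13, 23), (14, 42)])
READ b @v13: history=[(3, 34), (4, 70), (6, 31), (13, 23), (14, 42)] -> pick v13 -> 23
v15: WRITE b=72  (b history now [(3, 34), (4, 70), (6, 31), (13, 23), (14, 42), (15, 72)])
v16: WRITE c=1  (c history now [(2, 60), (10, 59), (12, 25), (16, 1)])
v17: WRITE b=59  (b history now [(3, 34), (4, 70), (6, 31), (13, 23), (14, 42), (15, 72), (17, 59)])
v18: WRITE b=40  (b history now [(3, 34), (4, 70), (6, 31), (13, 23), (14, 42), (15, 72), (17, 59), (18, 40)])
READ e @v7: history=[(8, 14)] -> no version <= 7 -> NONE
v19: WRITE c=24  (c history now [(2, 60), (10, 59), (12, 25), (16, 1), (19, 24)])
v20: WRITE c=33  (c history now [(2, 60), (10, 59), (12, 25), (16, 1), (19, 24), (20, 33)])
v21: WRITE a=39  (a history now [(5, 13), (11, 57), (21, 39)])
v22: WRITE a=17  (a history now [(5, 13), (11, 57), (21, 39), (22, 17)])
v23: WRITE c=8  (c history now [(2, 60), (10, 59), (12, 25), (16, 1), (19, 24), (20, 33), (23, 8)])
Read results in order: ['NONE', '33', '13', '57', '23', 'NONE']
NONE count = 2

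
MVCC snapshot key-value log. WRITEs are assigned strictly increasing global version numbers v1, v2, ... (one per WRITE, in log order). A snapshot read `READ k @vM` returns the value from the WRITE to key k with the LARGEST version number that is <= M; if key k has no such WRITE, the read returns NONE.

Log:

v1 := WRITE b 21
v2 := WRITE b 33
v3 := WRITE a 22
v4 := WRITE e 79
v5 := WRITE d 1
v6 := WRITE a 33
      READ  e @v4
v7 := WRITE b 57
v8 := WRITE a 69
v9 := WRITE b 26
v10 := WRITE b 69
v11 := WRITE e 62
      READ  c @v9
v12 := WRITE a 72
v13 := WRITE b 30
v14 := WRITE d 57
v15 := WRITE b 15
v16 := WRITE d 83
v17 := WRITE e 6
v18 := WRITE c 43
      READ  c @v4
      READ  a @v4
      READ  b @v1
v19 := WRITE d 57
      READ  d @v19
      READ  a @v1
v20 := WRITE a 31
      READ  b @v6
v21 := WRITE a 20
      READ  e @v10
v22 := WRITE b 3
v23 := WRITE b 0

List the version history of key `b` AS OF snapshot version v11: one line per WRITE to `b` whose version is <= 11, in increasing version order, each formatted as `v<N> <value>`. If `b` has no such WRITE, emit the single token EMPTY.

Answer: v1 21
v2 33
v7 57
v9 26
v10 69

Derivation:
Scan writes for key=b with version <= 11:
  v1 WRITE b 21 -> keep
  v2 WRITE b 33 -> keep
  v3 WRITE a 22 -> skip
  v4 WRITE e 79 -> skip
  v5 WRITE d 1 -> skip
  v6 WRITE a 33 -> skip
  v7 WRITE b 57 -> keep
  v8 WRITE a 69 -> skip
  v9 WRITE b 26 -> keep
  v10 WRITE b 69 -> keep
  v11 WRITE e 62 -> skip
  v12 WRITE a 72 -> skip
  v13 WRITE b 30 -> drop (> snap)
  v14 WRITE d 57 -> skip
  v15 WRITE b 15 -> drop (> snap)
  v16 WRITE d 83 -> skip
  v17 WRITE e 6 -> skip
  v18 WRITE c 43 -> skip
  v19 WRITE d 57 -> skip
  v20 WRITE a 31 -> skip
  v21 WRITE a 20 -> skip
  v22 WRITE b 3 -> drop (> snap)
  v23 WRITE b 0 -> drop (> snap)
Collected: [(1, 21), (2, 33), (7, 57), (9, 26), (10, 69)]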